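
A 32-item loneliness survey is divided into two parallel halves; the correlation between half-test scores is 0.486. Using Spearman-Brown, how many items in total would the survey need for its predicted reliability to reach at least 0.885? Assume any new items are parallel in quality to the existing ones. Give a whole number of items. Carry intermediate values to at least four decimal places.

131

Corrected full-test reliability: r_full = 2 × 0.486 / (1 + 0.486) ≈ 0.6541
Solve Spearman-Brown for n: n = 0.885(1 − 0.6541) / [0.6541(1 − 0.885)] = 4.0696
Items = 4.0696 × 32 ≈ 130.23 → 131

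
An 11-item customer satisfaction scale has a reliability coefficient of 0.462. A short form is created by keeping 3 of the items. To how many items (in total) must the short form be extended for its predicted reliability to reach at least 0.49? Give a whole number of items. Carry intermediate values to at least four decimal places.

13

Short-form reliability: n = 3/11 = 0.2727; r_3 = n·r/(1+(n−1)r) ≈ 0.1897
Length factor from the short form to reach 0.49: n' = 0.49(1 − 0.1897) / [0.1897(1 − 0.49)] ≈ 4.1040
Items = 4.1040 × 3 ≈ 12.31 → 13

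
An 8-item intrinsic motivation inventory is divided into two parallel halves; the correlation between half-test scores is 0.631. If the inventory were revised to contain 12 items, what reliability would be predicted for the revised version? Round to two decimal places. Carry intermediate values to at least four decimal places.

Spearman-Brown correction (n = 2): r_full = 2·0.631/(1 + 0.631) = 0.7738
Length factor from 8 to 12 items: n = 12/8 = 1.5000
r_new = n·r_full / (1 + (n − 1)·r_full) = 1.1607 / 1.3869 ≈ 0.8369

0.84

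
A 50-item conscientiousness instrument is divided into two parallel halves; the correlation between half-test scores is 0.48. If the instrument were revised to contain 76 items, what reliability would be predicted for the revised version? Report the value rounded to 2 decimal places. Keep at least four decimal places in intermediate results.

0.74

Full-test reliability from the split-half r: r_full = 2(0.48)/(1 + 0.48) = 0.6486
Then adjust to 76 items: n = 76/50 = 1.5200
r_new = n·r_full / (1 + (n − 1)·r_full) = 0.9859 / 1.3373 ≈ 0.7372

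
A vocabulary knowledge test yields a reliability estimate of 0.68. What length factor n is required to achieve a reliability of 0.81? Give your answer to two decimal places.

n = 0.81 × (1 − 0.68) / [ 0.68 × (1 − 0.81) ]
n = 0.2592 / 0.1292 ≈ 2.0062

2.01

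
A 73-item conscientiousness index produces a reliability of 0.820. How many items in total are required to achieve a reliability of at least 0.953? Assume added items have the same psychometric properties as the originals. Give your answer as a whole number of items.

325

n = [0.953 × 0.180] / [0.820 × 0.047]
  = 0.171540 / 0.038540 = 4.4510
Items needed = n × 73 = 4.4510 × 73 ≈ 324.92 → round up to 325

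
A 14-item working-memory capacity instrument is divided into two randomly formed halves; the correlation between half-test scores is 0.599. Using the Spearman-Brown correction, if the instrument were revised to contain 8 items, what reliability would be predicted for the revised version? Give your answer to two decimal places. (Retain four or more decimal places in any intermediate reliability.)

Spearman-Brown correction (n = 2): r_full = 2·0.599/(1 + 0.599) = 0.7492
Length factor from 14 to 8 items: n = 8/14 = 0.5714
r_new = n·r_full / (1 + (n − 1)·r_full) = 0.4281 / 0.6789 ≈ 0.6306

0.63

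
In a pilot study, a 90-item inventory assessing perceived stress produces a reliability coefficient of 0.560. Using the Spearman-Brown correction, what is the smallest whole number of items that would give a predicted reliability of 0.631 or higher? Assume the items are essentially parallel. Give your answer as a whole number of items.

121

Invert Spearman-Brown to solve for n:
n = r_target (1 − r_old) / [ r_old (1 − r_target) ]
n = 0.631(1 − 0.560) / [0.560(1 − 0.631)]
  = 0.277640 / 0.206640 = 1.3436
So the test needs 1.3436 × 90 ≈ 120.92 items; rounding up, 121.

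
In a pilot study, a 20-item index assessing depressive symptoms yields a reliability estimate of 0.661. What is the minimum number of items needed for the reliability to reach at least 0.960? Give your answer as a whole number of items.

Rearranging the Spearman-Brown formula for n,
n = r*(1 − r) / [ r (1 − r*) ]
n = [0.960 × 0.339] / [0.661 × 0.040]
  = 0.325440 / 0.026440 = 12.3086
Items needed = n × 20 = 12.3086 × 20 ≈ 246.17 → round up to 247

247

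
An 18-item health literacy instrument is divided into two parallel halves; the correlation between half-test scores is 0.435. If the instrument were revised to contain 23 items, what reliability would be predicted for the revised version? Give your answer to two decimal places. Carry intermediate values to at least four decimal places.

0.66

Spearman-Brown correction (n = 2): r_full = 2·0.435/(1 + 0.435) = 0.6063
Length factor from 18 to 23 items: n = 23/18 = 1.2778
r_new = n·r_full / (1 + (n − 1)·r_full) = 0.7747 / 1.1684 ≈ 0.6630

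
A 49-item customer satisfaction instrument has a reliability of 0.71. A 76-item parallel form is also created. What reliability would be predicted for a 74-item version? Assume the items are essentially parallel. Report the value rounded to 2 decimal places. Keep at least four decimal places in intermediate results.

Only the ratio of lengths matters: n = 74/49 = 1.5102
r_{74} = n·r / (1 + (n − 1)·r) = 1.0722 / 1.3622 ≈ 0.7871

0.79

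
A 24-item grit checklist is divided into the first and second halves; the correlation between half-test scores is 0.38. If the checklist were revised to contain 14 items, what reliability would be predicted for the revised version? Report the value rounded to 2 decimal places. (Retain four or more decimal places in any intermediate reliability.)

0.42

Full-test reliability from the split-half r: r_full = 2(0.38)/(1 + 0.38) = 0.5507
Then adjust to 14 items: n = 14/24 = 0.5833
r_new = n·r_full / (1 + (n − 1)·r_full) = 0.3212 / 0.7705 ≈ 0.4169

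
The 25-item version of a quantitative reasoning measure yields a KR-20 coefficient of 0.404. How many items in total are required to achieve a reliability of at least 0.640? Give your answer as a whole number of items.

Invert Spearman-Brown to solve for n:
n = r*(1 − r) / [ r (1 − r*) ]
n = 0.640 × (1 − 0.404) / [ 0.404 × (1 − 0.640) ]
  = 0.381440 / 0.145440 = 2.6227
2.6227 × 25 = 65.57 → 66 items

66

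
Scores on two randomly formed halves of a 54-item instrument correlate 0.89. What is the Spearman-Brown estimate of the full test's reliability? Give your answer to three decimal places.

0.942

r_full = 2r_hh / (1 + r_hh) = 2 × 0.89 / (1 + 0.89)
r_full = 1.7800 / 1.8900 ≈ 0.9418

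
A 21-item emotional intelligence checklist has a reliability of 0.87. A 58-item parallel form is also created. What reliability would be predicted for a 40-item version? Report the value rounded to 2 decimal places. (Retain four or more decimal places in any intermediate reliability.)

0.93

The 58-item form is not needed; work directly from the 21-item form with n = 40/21 = 1.9048.
r_{40} = n·r / (1 + (n − 1)·r) = 1.6572 / 1.7872 ≈ 0.9273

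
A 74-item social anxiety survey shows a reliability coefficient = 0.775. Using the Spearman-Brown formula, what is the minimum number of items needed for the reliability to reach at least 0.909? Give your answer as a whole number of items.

Rearranging the Spearman-Brown formula for n,
n = r_target (1 − r_old) / [ r_old (1 − r_target) ]
n = 0.909(1 − 0.775) / [0.775(1 − 0.909)]
  = 0.204525 / 0.070525 = 2.9000
So the test needs 2.9000 × 74 ≈ 214.60 items; rounding up, 215.

215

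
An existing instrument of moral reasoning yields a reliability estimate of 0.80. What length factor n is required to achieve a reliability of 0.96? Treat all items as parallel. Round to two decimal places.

Rearranging the Spearman-Brown formula for n,
n = r_target (1 − r_old) / [ r_old (1 − r_target) ]
n = 0.96 × (1 − 0.80) / [ 0.80 × (1 − 0.96) ]
n = 0.1920 / 0.0320 ≈ 6.0000

6.00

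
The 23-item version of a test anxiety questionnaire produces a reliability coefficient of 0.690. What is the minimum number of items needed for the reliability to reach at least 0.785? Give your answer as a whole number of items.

38

Invert Spearman-Brown to solve for n:
n = r*(1 − r) / [ r (1 − r*) ]
n = [0.785 × 0.310] / [0.690 × 0.215]
n = 0.243350 / 0.148350 ≈ 1.6404
So the test needs 1.6404 × 23 ≈ 37.73 items; rounding up, 38.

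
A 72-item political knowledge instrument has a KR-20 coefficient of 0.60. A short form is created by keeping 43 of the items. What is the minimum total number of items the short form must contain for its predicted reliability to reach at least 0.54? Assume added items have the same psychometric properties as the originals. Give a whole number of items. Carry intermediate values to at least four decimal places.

57

Short-form reliability: n = 43/72 = 0.5972; r_43 = n·r/(1+(n−1)r) ≈ 0.4725
Then solve for n' with r_old = 0.4725, r_target = 0.54: n' = 0.54(1 − 0.4725)/[0.4725(1 − 0.54)] = 1.3106
Total items = 1.3106 × 43 = 56.36, rounded up to 57.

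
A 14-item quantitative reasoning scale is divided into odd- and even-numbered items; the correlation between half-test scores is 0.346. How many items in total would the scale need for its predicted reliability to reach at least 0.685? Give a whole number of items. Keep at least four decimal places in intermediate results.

r_full = 2(0.346)/(1 + 0.346) = 0.5141
n = r_tgt(1 − r_full) / [r_full(1 − r_tgt)] = 0.685 × 0.4859 / (0.5141 × 0.315) ≈ 2.0553
Items = 2.0553 × 14 ≈ 28.77 → 29

29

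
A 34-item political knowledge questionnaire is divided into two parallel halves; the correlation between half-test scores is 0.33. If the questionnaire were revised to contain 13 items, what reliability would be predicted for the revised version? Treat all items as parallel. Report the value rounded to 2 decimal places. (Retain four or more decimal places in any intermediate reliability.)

Spearman-Brown correction (n = 2): r_full = 2·0.33/(1 + 0.33) = 0.4962
Then adjust to 13 items: n = 13/34 = 0.3824
r_new = n·r_full / (1 + (n − 1)·r_full) = 0.1897 / 0.6935 ≈ 0.2735

0.27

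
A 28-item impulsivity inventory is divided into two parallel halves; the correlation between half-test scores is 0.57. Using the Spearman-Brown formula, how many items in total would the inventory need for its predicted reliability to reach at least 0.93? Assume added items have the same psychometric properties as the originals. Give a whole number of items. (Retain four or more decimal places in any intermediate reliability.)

141

r_full = 2(0.57)/(1 + 0.57) = 0.7261
Solve Spearman-Brown for n: n = 0.93(1 − 0.7261) / [0.7261(1 − 0.93)] = 5.0116
Required items = 5.0116 × 28 = 140.32, so 141 items.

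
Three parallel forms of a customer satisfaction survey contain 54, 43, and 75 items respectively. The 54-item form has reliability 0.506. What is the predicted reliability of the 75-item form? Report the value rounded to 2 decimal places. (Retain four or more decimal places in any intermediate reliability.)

0.59

The 43-item form is not needed; work directly from the 54-item form with n = 75/54 = 1.3889.
r_{75} = n·r / (1 + (n − 1)·r) = 0.7028 / 1.1968 ≈ 0.5872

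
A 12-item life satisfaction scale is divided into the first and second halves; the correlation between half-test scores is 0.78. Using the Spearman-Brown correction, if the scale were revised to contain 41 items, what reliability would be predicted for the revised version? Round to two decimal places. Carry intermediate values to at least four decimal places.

0.96

Full-test reliability from the split-half r: r_full = 2(0.78)/(1 + 0.78) = 0.8764
Length factor from 12 to 41 items: n = 41/12 = 3.4167
r_new = n·r_full / (1 + (n − 1)·r_full) = 2.9944 / 3.1180 ≈ 0.9604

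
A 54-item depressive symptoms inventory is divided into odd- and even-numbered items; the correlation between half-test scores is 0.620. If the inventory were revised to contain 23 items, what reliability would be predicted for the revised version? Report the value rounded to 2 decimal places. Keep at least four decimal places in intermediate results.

0.58

Spearman-Brown correction (n = 2): r_full = 2·0.620/(1 + 0.620) = 0.7654
Length factor from 54 to 23 items: n = 23/54 = 0.4259
r_new = n·r_full / (1 + (n − 1)·r_full) = 0.3260 / 0.5606 ≈ 0.5815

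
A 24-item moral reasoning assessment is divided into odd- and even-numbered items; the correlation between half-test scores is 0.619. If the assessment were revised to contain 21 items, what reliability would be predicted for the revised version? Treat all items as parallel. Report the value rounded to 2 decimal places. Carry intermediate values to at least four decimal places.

First correct the split-half correlation to full-test reliability: r_full = 2 × 0.619 / (1 + 0.619) ≈ 0.7647
Then adjust to 21 items: n = 21/24 = 0.8750
r_new = n·r_full / (1 + (n − 1)·r_full) = 0.6691 / 0.9044 ≈ 0.7398

0.74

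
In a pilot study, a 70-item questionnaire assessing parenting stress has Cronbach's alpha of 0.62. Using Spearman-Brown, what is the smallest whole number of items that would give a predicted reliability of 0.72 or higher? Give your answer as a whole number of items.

n = 0.72(1 − 0.62) / [0.62(1 − 0.72)]
n = 0.2736 / 0.1736 ≈ 1.5760
1.5760 × 70 = 110.32 → 111 items

111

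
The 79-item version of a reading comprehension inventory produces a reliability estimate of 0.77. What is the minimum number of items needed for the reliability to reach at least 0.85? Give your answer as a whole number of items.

134

Spearman-Brown solved for the length factor n:
n = r*(1 − r) / [ r (1 − r*) ]
n = [0.85 × 0.23] / [0.77 × 0.15]
  = 0.1955 / 0.1155 = 1.6926
1.6926 × 79 = 133.72 → 134 items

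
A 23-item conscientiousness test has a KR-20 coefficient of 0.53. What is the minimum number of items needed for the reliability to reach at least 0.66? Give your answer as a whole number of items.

40

n = 0.66 × (1 − 0.53) / [ 0.53 × (1 − 0.66) ]
  = 0.3102 / 0.1802 = 1.7214
1.7214 × 23 = 39.59 → 40 items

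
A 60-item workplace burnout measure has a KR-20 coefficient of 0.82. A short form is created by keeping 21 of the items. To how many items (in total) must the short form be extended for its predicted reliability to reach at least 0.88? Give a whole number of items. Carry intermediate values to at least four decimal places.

Short-form reliability: n = 21/60 = 0.3500; r_21 = n·r/(1+(n−1)r) ≈ 0.6146
Length factor from the short form to reach 0.88: n' = 0.88(1 − 0.6146) / [0.6146(1 − 0.88)] ≈ 4.5985
Total items = 4.5985 × 21 = 96.57, rounded up to 97.

97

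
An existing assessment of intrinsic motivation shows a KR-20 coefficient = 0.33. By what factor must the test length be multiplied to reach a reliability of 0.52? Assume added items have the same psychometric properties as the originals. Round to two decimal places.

Spearman-Brown solved for the length factor n:
n = r_target (1 − r_old) / [ r_old (1 − r_target) ]
n = 0.52(1 − 0.33) / [0.33(1 − 0.52)]
n = 0.3484 / 0.1584 ≈ 2.1995

2.20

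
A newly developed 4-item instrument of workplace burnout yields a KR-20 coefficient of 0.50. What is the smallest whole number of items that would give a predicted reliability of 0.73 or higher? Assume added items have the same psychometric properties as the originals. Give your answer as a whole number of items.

11

Spearman-Brown solved for the length factor n:
n = r_target (1 − r_old) / [ r_old (1 − r_target) ]
n = 0.73(1 − 0.50) / [0.50(1 − 0.73)]
n = 0.3650 / 0.1350 ≈ 2.7037
So the test needs 2.7037 × 4 ≈ 10.81 items; rounding up, 11.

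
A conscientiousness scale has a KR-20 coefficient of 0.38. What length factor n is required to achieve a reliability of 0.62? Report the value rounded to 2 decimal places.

2.66

n = 0.62(1 − 0.38) / [0.38(1 − 0.62)]
n = 0.3844 / 0.1444 ≈ 2.6620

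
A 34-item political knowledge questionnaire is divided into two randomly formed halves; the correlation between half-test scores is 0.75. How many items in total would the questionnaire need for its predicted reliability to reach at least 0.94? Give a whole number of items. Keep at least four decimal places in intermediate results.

r_full = 2(0.75)/(1 + 0.75) = 0.8571
n = r_tgt(1 − r_full) / [r_full(1 − r_tgt)] = 0.94 × 0.1429 / (0.8571 × 0.06) ≈ 2.6120
Required items = 2.6120 × 34 = 88.81, so 89 items.

89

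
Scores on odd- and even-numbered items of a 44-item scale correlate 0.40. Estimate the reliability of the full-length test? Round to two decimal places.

0.57

Each half is half the length of the full test, so the full test is n = 2 times a half.
r_full = 2r_hh / (1 + r_hh) = 2 × 0.40 / (1 + 0.40)
       = 0.8000 / 1.4000 = 0.5714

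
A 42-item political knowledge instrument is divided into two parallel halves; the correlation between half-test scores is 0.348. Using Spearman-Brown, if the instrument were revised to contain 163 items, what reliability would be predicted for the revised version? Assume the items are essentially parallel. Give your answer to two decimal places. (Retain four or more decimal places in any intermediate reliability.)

0.81

First correct the split-half correlation to full-test reliability: r_full = 2 × 0.348 / (1 + 0.348) ≈ 0.5163
Then adjust to 163 items: n = 163/42 = 3.8810
r_new = n·r_full / (1 + (n − 1)·r_full) = 2.0038 / 2.4875 ≈ 0.8055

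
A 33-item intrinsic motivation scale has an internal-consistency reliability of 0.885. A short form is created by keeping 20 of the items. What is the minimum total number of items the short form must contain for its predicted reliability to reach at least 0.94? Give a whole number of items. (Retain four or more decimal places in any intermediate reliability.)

68

First, r for the 20-item form: n = 20/33 = 0.6061, so r_20 = 0.6061·0.885/(1 + (0.6061 − 1)·0.885) = 0.8235
Then solve for n' with r_old = 0.8235, r_target = 0.94: n' = 0.94(1 − 0.8235)/[0.8235(1 − 0.94)] = 3.3578
Total items = 3.3578 × 20 = 67.16, rounded up to 68.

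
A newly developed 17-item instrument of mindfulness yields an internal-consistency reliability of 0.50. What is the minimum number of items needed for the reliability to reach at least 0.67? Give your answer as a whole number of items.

Invert Spearman-Brown to solve for n:
n = r_target (1 − r_old) / [ r_old (1 − r_target) ]
n = [0.67 × 0.50] / [0.50 × 0.33]
  = 0.3350 / 0.1650 = 2.0303
2.0303 × 17 = 34.52 → 35 items

35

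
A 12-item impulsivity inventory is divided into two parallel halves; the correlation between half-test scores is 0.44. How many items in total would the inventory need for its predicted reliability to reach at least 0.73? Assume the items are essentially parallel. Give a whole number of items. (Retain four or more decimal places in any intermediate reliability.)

21

Corrected full-test reliability: r_full = 2 × 0.44 / (1 + 0.44) ≈ 0.6111
Solve Spearman-Brown for n: n = 0.73(1 − 0.6111) / [0.6111(1 − 0.73)] = 1.7206
Required items = 1.7206 × 12 = 20.65, so 21 items.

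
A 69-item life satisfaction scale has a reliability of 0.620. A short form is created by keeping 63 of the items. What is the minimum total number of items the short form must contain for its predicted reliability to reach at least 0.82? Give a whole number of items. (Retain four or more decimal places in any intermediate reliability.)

193

Short-form reliability: n = 63/69 = 0.9130; r_63 = n·r/(1+(n−1)r) ≈ 0.5983
Then solve for n' with r_old = 0.5983, r_target = 0.82: n' = 0.82(1 − 0.5983)/[0.5983(1 − 0.82)] = 3.0586
Total items = 3.0586 × 63 = 192.69, rounded up to 193.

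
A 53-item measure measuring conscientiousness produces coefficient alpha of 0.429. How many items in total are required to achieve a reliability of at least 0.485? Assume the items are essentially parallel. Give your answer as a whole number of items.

Rearranging the Spearman-Brown formula for n,
n = r_target (1 − r_old) / [ r_old (1 − r_target) ]
n = 0.485(1 − 0.429) / [0.429(1 − 0.485)]
n = 0.276935 / 0.220935 ≈ 1.2535
1.2535 × 53 = 66.44 → 67 items

67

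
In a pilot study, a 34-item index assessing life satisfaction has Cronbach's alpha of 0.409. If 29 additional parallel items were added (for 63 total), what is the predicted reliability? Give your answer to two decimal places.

n = 63/34 = 1.8529
Apply the Spearman-Brown prophecy formula, r' = nr / [1 + (n − 1)r]:
r_new = (1.8529 × 0.409) / (1 + (1.8529 − 1) × 0.409)
     = 0.7578 / 1.3488 = 0.5618

0.56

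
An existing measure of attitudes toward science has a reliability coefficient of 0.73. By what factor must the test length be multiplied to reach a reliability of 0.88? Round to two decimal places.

2.71

n = [0.88 × 0.27] / [0.73 × 0.12]
n = 0.2376 / 0.0876 ≈ 2.7123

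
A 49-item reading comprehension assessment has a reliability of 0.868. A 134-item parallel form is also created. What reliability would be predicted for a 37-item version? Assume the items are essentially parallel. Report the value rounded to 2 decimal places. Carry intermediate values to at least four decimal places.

0.83

The 134-item form is not needed; work directly from the 49-item form with n = 37/49 = 0.7551.
r_{37} = n·r / (1 + (n − 1)·r) = 0.6554 / 0.7874 ≈ 0.8324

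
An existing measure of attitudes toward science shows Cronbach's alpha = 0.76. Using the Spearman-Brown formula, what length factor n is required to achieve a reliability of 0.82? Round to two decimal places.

Invert Spearman-Brown to solve for n:
n = r_target (1 − r_old) / [ r_old (1 − r_target) ]
n = 0.82(1 − 0.76) / [0.76(1 − 0.82)]
n = 0.1968 / 0.1368 ≈ 1.4386

1.44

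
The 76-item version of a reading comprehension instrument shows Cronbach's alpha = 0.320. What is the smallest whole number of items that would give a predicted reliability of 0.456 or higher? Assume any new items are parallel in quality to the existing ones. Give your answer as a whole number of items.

136

n = 0.456 × (1 − 0.320) / [ 0.320 × (1 − 0.456) ]
n = 0.310080 / 0.174080 ≈ 1.7812
Items needed = n × 76 = 1.7812 × 76 ≈ 135.37 → round up to 136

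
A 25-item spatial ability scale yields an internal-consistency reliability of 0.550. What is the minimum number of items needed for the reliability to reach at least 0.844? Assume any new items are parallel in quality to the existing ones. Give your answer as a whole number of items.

111

Spearman-Brown solved for the length factor n:
n = r_target (1 − r_old) / [ r_old (1 − r_target) ]
n = [0.844 × 0.450] / [0.550 × 0.156]
n = 0.379800 / 0.085800 ≈ 4.4266
Items needed = n × 25 = 4.4266 × 25 ≈ 110.66 → round up to 111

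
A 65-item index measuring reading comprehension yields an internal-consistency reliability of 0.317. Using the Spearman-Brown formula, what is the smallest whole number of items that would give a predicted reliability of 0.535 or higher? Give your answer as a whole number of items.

162

Rearranging the Spearman-Brown formula for n,
n = r*(1 − r) / [ r (1 − r*) ]
n = [0.535 × 0.683] / [0.317 × 0.465]
  = 0.365405 / 0.147405 = 2.4789
2.4789 × 65 = 161.13 → 162 items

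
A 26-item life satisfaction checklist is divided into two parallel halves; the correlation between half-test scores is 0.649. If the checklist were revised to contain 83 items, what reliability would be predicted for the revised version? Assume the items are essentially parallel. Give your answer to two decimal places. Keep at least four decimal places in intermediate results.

0.92

First correct the split-half correlation to full-test reliability: r_full = 2 × 0.649 / (1 + 0.649) ≈ 0.7871
Length factor from 26 to 83 items: n = 83/26 = 3.1923
r_new = n·r_full / (1 + (n − 1)·r_full) = 2.5127 / 2.7256 ≈ 0.9219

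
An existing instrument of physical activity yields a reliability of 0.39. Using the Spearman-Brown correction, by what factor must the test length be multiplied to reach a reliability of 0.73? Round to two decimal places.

4.23

Invert Spearman-Brown to solve for n:
n = r_target (1 − r_old) / [ r_old (1 − r_target) ]
n = [0.73 × 0.61] / [0.39 × 0.27]
n = 0.4453 / 0.1053 ≈ 4.2289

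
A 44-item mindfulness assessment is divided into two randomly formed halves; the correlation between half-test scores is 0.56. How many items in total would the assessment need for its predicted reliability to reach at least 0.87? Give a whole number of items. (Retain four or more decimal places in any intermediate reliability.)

116

r_full = 2(0.56)/(1 + 0.56) = 0.7179
n = r_tgt(1 − r_full) / [r_full(1 − r_tgt)] = 0.87 × 0.2821 / (0.7179 × 0.13) ≈ 2.6298
Items = 2.6298 × 44 ≈ 115.71 → 116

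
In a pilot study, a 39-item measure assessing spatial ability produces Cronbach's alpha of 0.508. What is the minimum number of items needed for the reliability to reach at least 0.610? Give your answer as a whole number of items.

Spearman-Brown solved for the length factor n:
n = r_target (1 − r_old) / [ r_old (1 − r_target) ]
n = 0.610 × (1 − 0.508) / [ 0.508 × (1 − 0.610) ]
  = 0.300120 / 0.198120 = 1.5148
1.5148 × 39 = 59.08 → 60 items

60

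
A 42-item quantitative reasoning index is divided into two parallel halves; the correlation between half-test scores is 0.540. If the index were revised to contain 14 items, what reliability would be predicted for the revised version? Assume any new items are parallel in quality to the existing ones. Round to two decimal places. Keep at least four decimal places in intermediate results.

0.44

Spearman-Brown correction (n = 2): r_full = 2·0.540/(1 + 0.540) = 0.7013
Length factor from 42 to 14 items: n = 14/42 = 0.3333
r_new = n·r_full / (1 + (n − 1)·r_full) = 0.2337 / 0.5324 ≈ 0.4390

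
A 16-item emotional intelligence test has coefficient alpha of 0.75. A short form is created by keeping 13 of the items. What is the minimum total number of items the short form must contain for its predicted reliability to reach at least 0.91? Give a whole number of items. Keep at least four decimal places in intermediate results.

Short-form reliability: n = 13/16 = 0.8125; r_13 = n·r/(1+(n−1)r) ≈ 0.7091
Length factor from the short form to reach 0.91: n' = 0.91(1 − 0.7091) / [0.7091(1 − 0.91)] ≈ 4.1480
Total items = 4.1480 × 13 = 53.92, rounded up to 54.

54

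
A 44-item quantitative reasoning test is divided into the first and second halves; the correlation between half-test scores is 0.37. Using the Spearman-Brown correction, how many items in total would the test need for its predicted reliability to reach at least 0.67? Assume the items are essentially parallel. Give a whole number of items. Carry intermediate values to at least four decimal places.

77

Corrected full-test reliability: r_full = 2 × 0.37 / (1 + 0.37) ≈ 0.5401
n = r_tgt(1 − r_full) / [r_full(1 − r_tgt)] = 0.67 × 0.4599 / (0.5401 × 0.33) ≈ 1.7288
Required items = 1.7288 × 44 = 76.07, so 77 items.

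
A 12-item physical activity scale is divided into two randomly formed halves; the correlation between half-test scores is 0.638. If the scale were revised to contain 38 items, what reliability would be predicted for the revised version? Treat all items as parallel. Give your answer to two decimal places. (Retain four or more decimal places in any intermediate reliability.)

Full-test reliability from the split-half r: r_full = 2(0.638)/(1 + 0.638) = 0.7790
Length factor from 12 to 38 items: n = 38/12 = 3.1667
r_new = n·r_full / (1 + (n − 1)·r_full) = 2.4669 / 2.6879 ≈ 0.9178

0.92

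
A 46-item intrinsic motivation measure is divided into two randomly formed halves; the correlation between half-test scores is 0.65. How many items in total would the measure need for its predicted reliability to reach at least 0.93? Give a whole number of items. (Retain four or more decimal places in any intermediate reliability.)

165

r_full = 2(0.65)/(1 + 0.65) = 0.7879
n = r_tgt(1 − r_full) / [r_full(1 − r_tgt)] = 0.93 × 0.2121 / (0.7879 × 0.07) ≈ 3.5765
Items = 3.5765 × 46 ≈ 164.52 → 165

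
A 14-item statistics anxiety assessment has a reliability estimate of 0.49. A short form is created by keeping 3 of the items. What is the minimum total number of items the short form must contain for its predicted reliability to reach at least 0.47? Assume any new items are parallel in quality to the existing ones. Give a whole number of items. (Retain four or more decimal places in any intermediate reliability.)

First, r for the 3-item form: n = 3/14 = 0.2143, so r_3 = 0.2143·0.49/(1 + (0.2143 − 1)·0.49) = 0.1707
Length factor from the short form to reach 0.47: n' = 0.47(1 − 0.1707) / [0.1707(1 − 0.47)] ≈ 4.3082
Total items = 4.3082 × 3 = 12.92, rounded up to 13.

13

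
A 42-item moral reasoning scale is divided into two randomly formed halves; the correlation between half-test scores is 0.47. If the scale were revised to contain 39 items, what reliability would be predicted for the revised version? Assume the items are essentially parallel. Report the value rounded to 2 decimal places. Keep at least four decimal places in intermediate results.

0.62

Full-test reliability from the split-half r: r_full = 2(0.47)/(1 + 0.47) = 0.6395
Then adjust to 39 items: n = 39/42 = 0.9286
r_new = n·r_full / (1 + (n − 1)·r_full) = 0.5938 / 0.9543 ≈ 0.6222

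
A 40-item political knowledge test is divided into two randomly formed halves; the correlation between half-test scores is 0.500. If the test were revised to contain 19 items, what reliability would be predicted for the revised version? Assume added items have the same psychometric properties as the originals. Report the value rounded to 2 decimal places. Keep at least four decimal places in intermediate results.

0.49

Full-test reliability from the split-half r: r_full = 2(0.500)/(1 + 0.500) = 0.6667
Length factor from 40 to 19 items: n = 19/40 = 0.4750
r_new = n·r_full / (1 + (n − 1)·r_full) = 0.3167 / 0.6500 ≈ 0.4872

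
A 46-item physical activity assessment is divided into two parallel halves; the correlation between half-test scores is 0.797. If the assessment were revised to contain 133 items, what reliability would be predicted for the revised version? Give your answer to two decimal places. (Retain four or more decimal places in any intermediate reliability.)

0.96

First correct the split-half correlation to full-test reliability: r_full = 2 × 0.797 / (1 + 0.797) ≈ 0.8870
Then adjust to 133 items: n = 133/46 = 2.8913
r_new = n·r_full / (1 + (n − 1)·r_full) = 2.5646 / 2.6776 ≈ 0.9578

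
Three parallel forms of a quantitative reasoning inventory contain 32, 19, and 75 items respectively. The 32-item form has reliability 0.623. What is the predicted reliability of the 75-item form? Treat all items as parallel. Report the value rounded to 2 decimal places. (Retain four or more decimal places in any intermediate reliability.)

Only the ratio of lengths matters: n = 75/32 = 2.3438
r_{75} = n·r / (1 + (n − 1)·r) = 1.4602 / 1.8372 ≈ 0.7948

0.79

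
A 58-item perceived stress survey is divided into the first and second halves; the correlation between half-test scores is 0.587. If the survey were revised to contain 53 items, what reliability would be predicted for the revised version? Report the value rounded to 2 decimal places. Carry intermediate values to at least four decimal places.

0.72

First correct the split-half correlation to full-test reliability: r_full = 2 × 0.587 / (1 + 0.587) ≈ 0.7398
Length factor from 58 to 53 items: n = 53/58 = 0.9138
r_new = n·r_full / (1 + (n − 1)·r_full) = 0.6760 / 0.9362 ≈ 0.7221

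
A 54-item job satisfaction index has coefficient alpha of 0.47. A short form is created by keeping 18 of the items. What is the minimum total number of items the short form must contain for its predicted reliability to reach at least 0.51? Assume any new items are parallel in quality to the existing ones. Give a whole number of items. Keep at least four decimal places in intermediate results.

First, r for the 18-item form: n = 18/54 = 0.3333, so r_18 = 0.3333·0.47/(1 + (0.3333 − 1)·0.47) = 0.2281
Then solve for n' with r_old = 0.2281, r_target = 0.51: n' = 0.51(1 − 0.2281)/[0.2281(1 − 0.51)] = 3.5222
Total items = 3.5222 × 18 = 63.40, rounded up to 64.

64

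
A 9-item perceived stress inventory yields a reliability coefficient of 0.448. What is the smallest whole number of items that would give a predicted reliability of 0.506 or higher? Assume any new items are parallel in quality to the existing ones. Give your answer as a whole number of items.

12

Rearranging the Spearman-Brown formula for n,
n = r_target (1 − r_old) / [ r_old (1 − r_target) ]
n = [0.506 × 0.552] / [0.448 × 0.494]
  = 0.279312 / 0.221312 = 1.2621
1.2621 × 9 = 11.36 → 12 items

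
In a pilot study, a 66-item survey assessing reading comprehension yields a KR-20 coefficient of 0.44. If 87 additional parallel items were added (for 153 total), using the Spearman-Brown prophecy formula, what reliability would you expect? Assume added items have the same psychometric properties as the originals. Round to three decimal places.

0.646

The new length is 153/66 = 2.3182 times the old.
Apply the Spearman-Brown prophecy formula, r' = nr / [1 + (n − 1)r]:
r_new = 2.3182·0.44 / [1 + (2.3182 − 1)·0.44]
r_new = 1.0200 / 1.5800 ≈ 0.6456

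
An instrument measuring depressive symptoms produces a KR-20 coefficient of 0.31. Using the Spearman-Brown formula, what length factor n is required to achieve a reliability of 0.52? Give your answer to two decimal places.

2.41

n = 0.52 × (1 − 0.31) / [ 0.31 × (1 − 0.52) ]
n = 0.3588 / 0.1488 ≈ 2.4113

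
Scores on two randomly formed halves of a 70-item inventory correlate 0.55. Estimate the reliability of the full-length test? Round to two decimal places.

0.71

The full test is twice the length of either half (n = 2).
r_full = 2r_hh / (1 + r_hh) = 2 × 0.55 / (1 + 0.55)
r_full = 1.1000 / 1.5500 ≈ 0.7097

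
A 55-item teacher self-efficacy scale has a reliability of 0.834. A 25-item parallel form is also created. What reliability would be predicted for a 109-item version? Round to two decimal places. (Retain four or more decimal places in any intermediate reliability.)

Only the ratio of lengths matters: n = 109/55 = 1.9818
r_{109} = n·r / (1 + (n − 1)·r) = 1.6528 / 1.8188 ≈ 0.9087

0.91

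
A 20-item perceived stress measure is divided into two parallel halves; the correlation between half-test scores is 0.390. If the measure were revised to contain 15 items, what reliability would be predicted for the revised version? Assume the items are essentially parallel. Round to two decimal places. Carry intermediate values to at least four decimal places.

Spearman-Brown correction (n = 2): r_full = 2·0.390/(1 + 0.390) = 0.5612
Then adjust to 15 items: n = 15/20 = 0.7500
r_new = n·r_full / (1 + (n − 1)·r_full) = 0.4209 / 0.8597 ≈ 0.4896

0.49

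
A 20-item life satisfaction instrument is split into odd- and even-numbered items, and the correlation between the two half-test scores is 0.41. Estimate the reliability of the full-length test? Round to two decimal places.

0.58

r_full = 2r_hh / (1 + r_hh) = 2 × 0.41 / (1 + 0.41)
       = 0.8200 / 1.4100 = 0.5816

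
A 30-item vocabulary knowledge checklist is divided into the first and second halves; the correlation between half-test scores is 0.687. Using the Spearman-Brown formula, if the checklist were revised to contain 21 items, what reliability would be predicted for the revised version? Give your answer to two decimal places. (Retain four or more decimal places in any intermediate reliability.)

Spearman-Brown correction (n = 2): r_full = 2·0.687/(1 + 0.687) = 0.8145
Then adjust to 21 items: n = 21/30 = 0.7000
r_new = n·r_full / (1 + (n − 1)·r_full) = 0.5701 / 0.7556 ≈ 0.7545

0.75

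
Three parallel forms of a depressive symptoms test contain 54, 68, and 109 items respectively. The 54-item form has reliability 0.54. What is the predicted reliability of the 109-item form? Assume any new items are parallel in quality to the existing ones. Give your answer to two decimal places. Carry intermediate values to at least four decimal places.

0.70

Only the ratio of lengths matters: n = 109/54 = 2.0185
r_{109} = n·r / (1 + (n − 1)·r) = 1.0900 / 1.5500 ≈ 0.7032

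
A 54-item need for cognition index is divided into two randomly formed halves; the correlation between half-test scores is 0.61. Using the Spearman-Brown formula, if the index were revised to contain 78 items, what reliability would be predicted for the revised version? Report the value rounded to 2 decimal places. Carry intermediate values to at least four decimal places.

0.82

Spearman-Brown correction (n = 2): r_full = 2·0.61/(1 + 0.61) = 0.7578
Then adjust to 78 items: n = 78/54 = 1.4444
r_new = n·r_full / (1 + (n − 1)·r_full) = 1.0946 / 1.3368 ≈ 0.8188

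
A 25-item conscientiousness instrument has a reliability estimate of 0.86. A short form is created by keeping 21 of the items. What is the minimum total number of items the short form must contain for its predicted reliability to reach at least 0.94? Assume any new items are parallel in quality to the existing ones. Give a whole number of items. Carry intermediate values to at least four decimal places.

First, r for the 21-item form: n = 21/25 = 0.8400, so r_21 = 0.8400·0.86/(1 + (0.8400 − 1)·0.86) = 0.8377
Then solve for n' with r_old = 0.8377, r_target = 0.94: n' = 0.94(1 − 0.8377)/[0.8377(1 − 0.94)] = 3.0353
Total items = 3.0353 × 21 = 63.74, rounded up to 64.

64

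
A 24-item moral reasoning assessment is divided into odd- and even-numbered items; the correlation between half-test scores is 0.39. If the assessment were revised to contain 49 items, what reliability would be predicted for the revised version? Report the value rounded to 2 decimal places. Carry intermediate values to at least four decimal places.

First correct the split-half correlation to full-test reliability: r_full = 2 × 0.39 / (1 + 0.39) ≈ 0.5612
Length factor from 24 to 49 items: n = 49/24 = 2.0417
r_new = n·r_full / (1 + (n − 1)·r_full) = 1.1458 / 1.5846 ≈ 0.7231

0.72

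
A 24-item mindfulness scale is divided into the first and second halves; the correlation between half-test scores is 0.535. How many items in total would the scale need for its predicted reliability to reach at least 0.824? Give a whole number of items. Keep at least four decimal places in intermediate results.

49

Corrected full-test reliability: r_full = 2 × 0.535 / (1 + 0.535) ≈ 0.6971
Solve Spearman-Brown for n: n = 0.824(1 − 0.6971) / [0.6971(1 − 0.824)] = 2.0343
Items = 2.0343 × 24 ≈ 48.82 → 49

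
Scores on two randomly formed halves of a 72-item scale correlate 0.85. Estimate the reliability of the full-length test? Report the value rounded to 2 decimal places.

Each half is half the length of the full test, so the full test is n = 2 times a half.
r_full = 2r_hh / (1 + r_hh) = 2 × 0.85 / (1 + 0.85)
       = 1.7000 / 1.8500 = 0.9189

0.92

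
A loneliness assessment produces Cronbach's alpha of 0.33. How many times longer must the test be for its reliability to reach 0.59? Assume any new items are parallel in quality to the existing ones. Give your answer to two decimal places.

n = 0.59(1 − 0.33) / [0.33(1 − 0.59)]
n = 0.3953 / 0.1353 ≈ 2.9217

2.92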